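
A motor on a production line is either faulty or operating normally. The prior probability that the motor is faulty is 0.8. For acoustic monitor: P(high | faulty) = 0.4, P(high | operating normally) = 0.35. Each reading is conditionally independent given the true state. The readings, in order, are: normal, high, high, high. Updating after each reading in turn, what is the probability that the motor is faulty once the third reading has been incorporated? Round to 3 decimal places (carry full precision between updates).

0.828

After 'normal': P(faulty) = 0.6·0.8000 / (0.6·0.8000 + 0.65·0.2000) ≈ 0.7869
After 'high': P(faulty) = 0.4·0.7869 / (0.4·0.7869 + 0.35·0.2131) ≈ 0.8084
After 'high': P(faulty) = 0.4·0.8084 / (0.4·0.8084 + 0.35·0.1916) ≈ 0.8283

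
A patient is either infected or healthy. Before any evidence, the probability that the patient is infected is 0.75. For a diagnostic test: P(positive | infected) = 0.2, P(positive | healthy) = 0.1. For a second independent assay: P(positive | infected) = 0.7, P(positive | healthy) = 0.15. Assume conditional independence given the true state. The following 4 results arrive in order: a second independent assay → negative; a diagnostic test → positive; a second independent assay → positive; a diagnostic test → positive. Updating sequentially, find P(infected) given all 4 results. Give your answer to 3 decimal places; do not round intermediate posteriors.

After a second independent assay='negative': P(infected) = 0.3·0.7500 / (0.3·0.7500 + 0.85·0.2500) ≈ 0.5143
After a diagnostic test='positive': P(infected) = 0.2·0.5143 / (0.2·0.5143 + 0.1·0.4857) ≈ 0.6792
After a second independent assay='positive': P(infected) = 0.7·0.6792 / (0.7·0.6792 + 0.15·0.3208) ≈ 0.9081
After a diagnostic test='positive': P(infected) = 0.2·0.9081 / (0.2·0.9081 + 0.1·0.0919) ≈ 0.9518

0.952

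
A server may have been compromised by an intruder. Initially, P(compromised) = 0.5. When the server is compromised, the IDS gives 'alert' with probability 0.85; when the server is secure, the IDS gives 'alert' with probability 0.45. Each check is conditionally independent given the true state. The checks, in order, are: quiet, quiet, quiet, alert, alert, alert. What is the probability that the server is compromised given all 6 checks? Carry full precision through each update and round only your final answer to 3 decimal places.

After 'quiet': P(compromised) = 0.15·0.5000 / (0.15·0.5000 + 0.55·0.5000) ≈ 0.2143
After 'quiet': P(compromised) = 0.15·0.2143 / (0.15·0.2143 + 0.55·0.7857) ≈ 0.0692
After 'quiet': P(compromised) = 0.15·0.0692 / (0.15·0.0692 + 0.55·0.9308) ≈ 0.0199
After 'alert': P(compromised) = 0.85·0.0199 / (0.85·0.0199 + 0.45·0.9801) ≈ 0.0369
After 'alert': P(compromised) = 0.85·0.0369 / (0.85·0.0369 + 0.45·0.9631) ≈ 0.0675
After 'alert': P(compromised) = 0.85·0.0675 / (0.85·0.0675 + 0.45·0.9325) ≈ 0.1203

0.120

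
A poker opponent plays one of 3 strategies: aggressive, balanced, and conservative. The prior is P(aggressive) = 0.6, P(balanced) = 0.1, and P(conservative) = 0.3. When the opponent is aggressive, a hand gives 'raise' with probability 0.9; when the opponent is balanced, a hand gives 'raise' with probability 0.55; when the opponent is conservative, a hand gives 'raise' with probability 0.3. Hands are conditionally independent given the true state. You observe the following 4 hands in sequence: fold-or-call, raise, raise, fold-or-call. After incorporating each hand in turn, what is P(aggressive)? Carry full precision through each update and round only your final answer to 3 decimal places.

Apply Bayes' rule sequentially, carrying P(aggressive) forward.
After 'fold-or-call': normaliser = 0.1·0.6000 + 0.45·0.1000 + 0.7·0.3000; P(aggressive) ≈ 0.1905, P(balanced) ≈ 0.1429, P(conservative) ≈ 0.6667
After 'raise': normaliser = 0.9·0.1905 + 0.55·0.1429 + 0.3·0.6667; P(aggressive) ≈ 0.3810, P(balanced) ≈ 0.1746, P(conservative) ≈ 0.4444
After 'raise': normaliser = 0.9·0.3810 + 0.55·0.1746 + 0.3·0.4444; P(aggressive) ≈ 0.5992, P(balanced) ≈ 0.1678, P(conservative) ≈ 0.2330
After 'fold-or-call': normaliser = 0.1·0.5992 + 0.45·0.1678 + 0.7·0.2330; P(aggressive) ≈ 0.2007, P(balanced) ≈ 0.2530, P(conservative) ≈ 0.5463

0.201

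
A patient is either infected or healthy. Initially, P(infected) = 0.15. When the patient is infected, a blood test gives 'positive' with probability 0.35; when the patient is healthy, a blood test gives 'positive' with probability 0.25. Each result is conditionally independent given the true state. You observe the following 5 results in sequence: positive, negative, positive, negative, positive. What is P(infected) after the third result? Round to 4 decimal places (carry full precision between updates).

0.2306

Each posterior becomes the prior for the next update.
After 'positive': P(infected) = 0.35·0.1500 / (0.35·0.1500 + 0.25·0.8500) ≈ 0.1981
After 'negative': P(infected) = 0.65·0.1981 / (0.65·0.1981 + 0.75·0.8019) ≈ 0.1764
After 'positive': P(infected) = 0.35·0.1764 / (0.35·0.1764 + 0.25·0.8236) ≈ 0.2306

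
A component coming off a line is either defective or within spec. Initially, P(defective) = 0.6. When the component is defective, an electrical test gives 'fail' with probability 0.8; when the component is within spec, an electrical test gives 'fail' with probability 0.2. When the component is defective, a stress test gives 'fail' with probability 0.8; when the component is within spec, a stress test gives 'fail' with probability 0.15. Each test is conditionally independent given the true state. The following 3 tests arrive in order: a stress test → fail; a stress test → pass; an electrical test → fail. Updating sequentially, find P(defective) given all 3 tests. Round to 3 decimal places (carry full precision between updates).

Each posterior becomes the prior for the next update.
After a stress test='fail': P(defective) = 0.8·0.6000 / (0.8·0.6000 + 0.15·0.4000) ≈ 0.8889
After a stress test='pass': P(defective) = 0.2·0.8889 / (0.2·0.8889 + 0.85·0.1111) ≈ 0.6531
After an electrical test='fail': P(defective) = 0.8·0.6531 / (0.8·0.6531 + 0.2·0.3469) ≈ 0.8828

0.883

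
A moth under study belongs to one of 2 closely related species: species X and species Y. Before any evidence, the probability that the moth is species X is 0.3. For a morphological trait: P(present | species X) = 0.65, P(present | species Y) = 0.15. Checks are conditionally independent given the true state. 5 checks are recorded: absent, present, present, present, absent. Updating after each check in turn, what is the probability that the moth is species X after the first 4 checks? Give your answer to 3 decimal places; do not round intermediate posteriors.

After 'absent': P(species X) = 0.35·0.3000 / (0.35·0.3000 + 0.85·0.7000) ≈ 0.1500
After 'present': P(species X) = 0.65·0.1500 / (0.65·0.1500 + 0.15·0.8500) ≈ 0.4333
After 'present': P(species X) = 0.65·0.4333 / (0.65·0.4333 + 0.15·0.5667) ≈ 0.7682
After 'present': P(species X) = 0.65·0.7682 / (0.65·0.7682 + 0.15·0.2318) ≈ 0.9349

0.935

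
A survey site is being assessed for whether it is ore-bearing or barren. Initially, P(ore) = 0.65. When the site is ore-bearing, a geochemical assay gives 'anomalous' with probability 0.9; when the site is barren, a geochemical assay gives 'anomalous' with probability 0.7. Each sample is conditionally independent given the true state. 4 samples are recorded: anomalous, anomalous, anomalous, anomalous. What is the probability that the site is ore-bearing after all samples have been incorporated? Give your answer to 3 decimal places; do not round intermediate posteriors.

After 'anomalous': P(ore) = 0.9·0.6500 / (0.9·0.6500 + 0.7·0.3500) ≈ 0.7048
After 'anomalous': P(ore) = 0.9·0.7048 / (0.9·0.7048 + 0.7·0.2952) ≈ 0.7543
After 'anomalous': P(ore) = 0.9·0.7543 / (0.9·0.7543 + 0.7·0.2457) ≈ 0.7979
After 'anomalous': P(ore) = 0.9·0.7979 / (0.9·0.7979 + 0.7·0.2021) ≈ 0.8354

0.835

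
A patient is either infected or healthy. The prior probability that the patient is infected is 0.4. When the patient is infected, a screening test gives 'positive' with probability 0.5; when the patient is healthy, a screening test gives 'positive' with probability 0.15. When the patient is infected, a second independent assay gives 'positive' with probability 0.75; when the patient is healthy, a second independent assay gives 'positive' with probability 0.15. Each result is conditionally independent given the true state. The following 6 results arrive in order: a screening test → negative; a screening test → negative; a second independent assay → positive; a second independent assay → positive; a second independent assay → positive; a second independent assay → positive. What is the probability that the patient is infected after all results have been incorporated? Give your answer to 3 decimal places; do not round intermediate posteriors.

0.993

After a screening test='negative': P(infected) = 0.5·0.4000 / (0.5·0.4000 + 0.85·0.6000) ≈ 0.2817
After a screening test='negative': P(infected) = 0.5·0.2817 / (0.5·0.2817 + 0.85·0.7183) ≈ 0.1874
After a second independent assay='positive': P(infected) = 0.75·0.1874 / (0.75·0.1874 + 0.15·0.8126) ≈ 0.5356
After a second independent assay='positive': P(infected) = 0.75·0.5356 / (0.75·0.5356 + 0.15·0.4644) ≈ 0.8522
After a second independent assay='positive': P(infected) = 0.75·0.8522 / (0.75·0.8522 + 0.15·0.1478) ≈ 0.9665
After a second independent assay='positive': P(infected) = 0.75·0.9665 / (0.75·0.9665 + 0.15·0.0335) ≈ 0.9931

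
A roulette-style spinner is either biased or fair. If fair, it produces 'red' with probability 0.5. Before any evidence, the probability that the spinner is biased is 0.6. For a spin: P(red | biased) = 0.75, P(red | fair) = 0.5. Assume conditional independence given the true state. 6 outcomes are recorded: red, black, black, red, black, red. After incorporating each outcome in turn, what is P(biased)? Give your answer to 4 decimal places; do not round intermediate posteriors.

0.3876

After 'red': P(biased) = 0.75·0.6000 / (0.75·0.6000 + 0.5·0.4000) ≈ 0.6923
After 'black': P(biased) = 0.25·0.6923 / (0.25·0.6923 + 0.5·0.3077) ≈ 0.5294
After 'black': P(biased) = 0.25·0.5294 / (0.25·0.5294 + 0.5·0.4706) ≈ 0.3600
After 'red': P(biased) = 0.75·0.3600 / (0.75·0.3600 + 0.5·0.6400) ≈ 0.4576
After 'black': P(biased) = 0.25·0.4576 / (0.25·0.4576 + 0.5·0.5424) ≈ 0.2967
After 'red': P(biased) = 0.75·0.2967 / (0.75·0.2967 + 0.5·0.7033) ≈ 0.3876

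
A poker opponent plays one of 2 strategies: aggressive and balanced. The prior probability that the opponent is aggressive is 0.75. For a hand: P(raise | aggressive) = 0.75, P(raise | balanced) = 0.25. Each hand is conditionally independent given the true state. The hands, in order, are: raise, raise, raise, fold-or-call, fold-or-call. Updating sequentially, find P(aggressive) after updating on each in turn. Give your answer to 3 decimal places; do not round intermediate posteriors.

After 'raise': P(aggressive) = 0.75·0.7500 / (0.75·0.7500 + 0.25·0.2500) ≈ 0.9000
After 'raise': P(aggressive) = 0.75·0.9000 / (0.75·0.9000 + 0.25·0.1000) ≈ 0.9643
After 'raise': P(aggressive) = 0.75·0.9643 / (0.75·0.9643 + 0.25·0.0357) ≈ 0.9878
After 'fold-or-call': P(aggressive) = 0.25·0.9878 / (0.25·0.9878 + 0.75·0.0122) ≈ 0.9643
After 'fold-or-call': P(aggressive) = 0.25·0.9643 / (0.25·0.9643 + 0.75·0.0357) ≈ 0.9000

0.900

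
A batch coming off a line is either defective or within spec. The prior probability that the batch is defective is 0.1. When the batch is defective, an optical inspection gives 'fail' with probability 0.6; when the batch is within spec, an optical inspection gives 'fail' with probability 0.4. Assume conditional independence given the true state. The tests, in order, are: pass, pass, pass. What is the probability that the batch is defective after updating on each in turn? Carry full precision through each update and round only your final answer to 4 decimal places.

After 'pass': P(defective) = 0.4·0.1000 / (0.4·0.1000 + 0.6·0.9000) ≈ 0.0690
After 'pass': P(defective) = 0.4·0.0690 / (0.4·0.0690 + 0.6·0.9310) ≈ 0.0471
After 'pass': P(defective) = 0.4·0.0471 / (0.4·0.0471 + 0.6·0.9529) ≈ 0.0319

0.0319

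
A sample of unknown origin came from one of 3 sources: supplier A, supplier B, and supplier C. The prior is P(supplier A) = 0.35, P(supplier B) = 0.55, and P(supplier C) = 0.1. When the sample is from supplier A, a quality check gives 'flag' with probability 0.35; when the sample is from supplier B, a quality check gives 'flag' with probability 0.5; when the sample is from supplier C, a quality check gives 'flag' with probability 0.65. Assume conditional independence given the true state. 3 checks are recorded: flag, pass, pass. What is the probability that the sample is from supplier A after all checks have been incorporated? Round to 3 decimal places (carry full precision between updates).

0.403

After 'flag': normaliser = 0.35·0.3500 + 0.5·0.5500 + 0.65·0.1000; P(supplier A) ≈ 0.2649, P(supplier B) ≈ 0.5946, P(supplier C) ≈ 0.1405
After 'pass': normaliser = 0.65·0.2649 + 0.5·0.5946 + 0.35·0.1405; P(supplier A) ≈ 0.3319, P(supplier B) ≈ 0.5732, P(supplier C) ≈ 0.0948
After 'pass': normaliser = 0.65·0.3319 + 0.5·0.5732 + 0.35·0.0948; P(supplier A) ≈ 0.4029, P(supplier B) ≈ 0.5351, P(supplier C) ≈ 0.0620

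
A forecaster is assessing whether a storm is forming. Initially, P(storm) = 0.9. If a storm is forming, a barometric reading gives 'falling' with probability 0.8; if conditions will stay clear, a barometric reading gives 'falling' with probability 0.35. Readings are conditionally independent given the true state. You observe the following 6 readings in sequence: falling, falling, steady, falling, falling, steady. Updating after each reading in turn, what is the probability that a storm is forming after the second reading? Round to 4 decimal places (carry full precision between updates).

0.9792

Each posterior becomes the prior for the next update.
After 'falling': P(storm) = 0.8·0.9000 / (0.8·0.9000 + 0.35·0.1000) ≈ 0.9536
After 'falling': P(storm) = 0.8·0.9536 / (0.8·0.9536 + 0.35·0.0464) ≈ 0.9792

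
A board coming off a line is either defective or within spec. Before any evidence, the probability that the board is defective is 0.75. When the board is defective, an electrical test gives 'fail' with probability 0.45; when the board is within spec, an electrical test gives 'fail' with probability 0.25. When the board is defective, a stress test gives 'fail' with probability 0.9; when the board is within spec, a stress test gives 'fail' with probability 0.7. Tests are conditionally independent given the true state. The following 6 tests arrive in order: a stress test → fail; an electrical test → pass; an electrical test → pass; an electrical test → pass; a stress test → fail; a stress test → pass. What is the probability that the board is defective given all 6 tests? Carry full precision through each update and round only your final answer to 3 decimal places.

After a stress test='fail': P(defective) = 0.9·0.7500 / (0.9·0.7500 + 0.7·0.2500) ≈ 0.7941
After an electrical test='pass': P(defective) = 0.55·0.7941 / (0.55·0.7941 + 0.75·0.2059) ≈ 0.7388
After an electrical test='pass': P(defective) = 0.55·0.7388 / (0.55·0.7388 + 0.75·0.2612) ≈ 0.6747
After an electrical test='pass': P(defective) = 0.55·0.6747 / (0.55·0.6747 + 0.75·0.3253) ≈ 0.6034
After a stress test='fail': P(defective) = 0.9·0.6034 / (0.9·0.6034 + 0.7·0.3966) ≈ 0.6617
After a stress test='pass': P(defective) = 0.1·0.6617 / (0.1·0.6617 + 0.3·0.3383) ≈ 0.3946

0.395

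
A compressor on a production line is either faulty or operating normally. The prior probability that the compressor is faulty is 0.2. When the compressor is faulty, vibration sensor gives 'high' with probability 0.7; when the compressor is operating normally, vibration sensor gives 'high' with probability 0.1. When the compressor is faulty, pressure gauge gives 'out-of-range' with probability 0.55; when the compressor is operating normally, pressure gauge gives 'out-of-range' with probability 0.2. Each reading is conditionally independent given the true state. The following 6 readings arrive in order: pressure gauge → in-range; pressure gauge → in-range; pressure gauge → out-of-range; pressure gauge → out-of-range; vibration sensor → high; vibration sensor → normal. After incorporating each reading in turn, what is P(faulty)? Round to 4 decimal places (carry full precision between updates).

After pressure gauge='in-range': P(faulty) = 0.45·0.2000 / (0.45·0.2000 + 0.8·0.8000) ≈ 0.1233
After pressure gauge='in-range': P(faulty) = 0.45·0.1233 / (0.45·0.1233 + 0.8·0.8767) ≈ 0.0733
After pressure gauge='out-of-range': P(faulty) = 0.55·0.0733 / (0.55·0.0733 + 0.2·0.9267) ≈ 0.1787
After pressure gauge='out-of-range': P(faulty) = 0.55·0.1787 / (0.55·0.1787 + 0.2·0.8213) ≈ 0.3743
After vibration sensor='high': P(faulty) = 0.7·0.3743 / (0.7·0.3743 + 0.1·0.6257) ≈ 0.8072
After vibration sensor='normal': P(faulty) = 0.3·0.8072 / (0.3·0.8072 + 0.9·0.1928) ≈ 0.5826

0.5826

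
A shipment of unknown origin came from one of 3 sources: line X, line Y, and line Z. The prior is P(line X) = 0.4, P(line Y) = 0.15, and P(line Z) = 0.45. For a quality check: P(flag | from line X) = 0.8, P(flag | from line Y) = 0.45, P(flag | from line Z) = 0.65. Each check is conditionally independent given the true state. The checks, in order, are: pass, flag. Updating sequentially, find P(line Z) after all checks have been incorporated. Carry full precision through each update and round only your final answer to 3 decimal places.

After 'pass': normaliser = 0.2·0.4000 + 0.55·0.1500 + 0.35·0.4500; P(line X) ≈ 0.2500, P(line Y) ≈ 0.2578, P(line Z) ≈ 0.4922
After 'flag': normaliser = 0.8·0.2500 + 0.45·0.2578 + 0.65·0.4922; P(line X) ≈ 0.3145, P(line Y) ≈ 0.1824, P(line Z) ≈ 0.5031

0.503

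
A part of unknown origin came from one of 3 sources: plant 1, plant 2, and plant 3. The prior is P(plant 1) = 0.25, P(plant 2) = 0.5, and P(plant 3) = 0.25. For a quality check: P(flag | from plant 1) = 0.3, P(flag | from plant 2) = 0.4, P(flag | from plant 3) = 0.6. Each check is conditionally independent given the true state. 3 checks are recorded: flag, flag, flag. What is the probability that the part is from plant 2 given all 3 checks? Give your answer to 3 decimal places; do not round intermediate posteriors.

0.345

After 'flag': normaliser = 0.3·0.2500 + 0.4·0.5000 + 0.6·0.2500; P(plant 1) ≈ 0.1765, P(plant 2) ≈ 0.4706, P(plant 3) ≈ 0.3529
After 'flag': normaliser = 0.3·0.1765 + 0.4·0.4706 + 0.6·0.3529; P(plant 1) ≈ 0.1169, P(plant 2) ≈ 0.4156, P(plant 3) ≈ 0.4675
After 'flag': normaliser = 0.3·0.1169 + 0.4·0.4156 + 0.6·0.4675; P(plant 1) ≈ 0.0728, P(plant 2) ≈ 0.3450, P(plant 3) ≈ 0.5822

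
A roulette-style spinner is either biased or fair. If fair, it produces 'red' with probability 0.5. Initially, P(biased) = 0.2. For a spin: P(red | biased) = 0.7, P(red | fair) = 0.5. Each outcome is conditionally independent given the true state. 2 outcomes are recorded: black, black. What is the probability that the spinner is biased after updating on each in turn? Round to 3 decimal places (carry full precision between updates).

0.083

Each posterior becomes the prior for the next update.
After 'black': P(biased) = 0.3·0.2000 / (0.3·0.2000 + 0.5·0.8000) ≈ 0.1304
After 'black': P(biased) = 0.3·0.1304 / (0.3·0.1304 + 0.5·0.8696) ≈ 0.0826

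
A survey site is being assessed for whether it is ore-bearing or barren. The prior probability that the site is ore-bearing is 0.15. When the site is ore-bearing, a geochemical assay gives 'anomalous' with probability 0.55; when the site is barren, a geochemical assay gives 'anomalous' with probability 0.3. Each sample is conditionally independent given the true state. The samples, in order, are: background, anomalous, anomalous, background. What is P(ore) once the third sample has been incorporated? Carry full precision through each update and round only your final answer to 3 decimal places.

0.276

After 'background': P(ore) = 0.45·0.1500 / (0.45·0.1500 + 0.7·0.8500) ≈ 0.1019
After 'anomalous': P(ore) = 0.55·0.1019 / (0.55·0.1019 + 0.3·0.8981) ≈ 0.1722
After 'anomalous': P(ore) = 0.55·0.1722 / (0.55·0.1722 + 0.3·0.8278) ≈ 0.2760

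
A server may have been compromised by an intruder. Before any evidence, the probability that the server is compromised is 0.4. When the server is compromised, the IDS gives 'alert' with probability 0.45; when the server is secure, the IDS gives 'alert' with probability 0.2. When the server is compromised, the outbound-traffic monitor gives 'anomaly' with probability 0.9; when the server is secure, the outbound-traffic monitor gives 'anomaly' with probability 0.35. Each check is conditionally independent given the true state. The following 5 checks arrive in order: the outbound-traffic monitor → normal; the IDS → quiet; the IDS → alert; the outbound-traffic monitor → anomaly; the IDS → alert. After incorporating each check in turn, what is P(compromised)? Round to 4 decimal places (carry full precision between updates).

0.4786

After the outbound-traffic monitor='normal': P(compromised) = 0.1·0.4000 / (0.1·0.4000 + 0.65·0.6000) ≈ 0.0930
After the IDS='quiet': P(compromised) = 0.55·0.0930 / (0.55·0.0930 + 0.8·0.9070) ≈ 0.0659
After the IDS='alert': P(compromised) = 0.45·0.0659 / (0.45·0.0659 + 0.2·0.9341) ≈ 0.1369
After the outbound-traffic monitor='anomaly': P(compromised) = 0.9·0.1369 / (0.9·0.1369 + 0.35·0.8631) ≈ 0.2898
After the IDS='alert': P(compromised) = 0.45·0.2898 / (0.45·0.2898 + 0.2·0.7102) ≈ 0.4786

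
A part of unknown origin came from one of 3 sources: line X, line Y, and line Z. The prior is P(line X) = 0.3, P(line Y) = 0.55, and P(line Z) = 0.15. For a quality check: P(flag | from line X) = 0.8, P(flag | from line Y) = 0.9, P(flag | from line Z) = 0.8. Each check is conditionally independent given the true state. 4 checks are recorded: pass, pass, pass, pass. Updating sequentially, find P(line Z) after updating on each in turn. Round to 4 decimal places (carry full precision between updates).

Apply Bayes' rule sequentially, carrying P(line Z) forward.
After 'pass': normaliser = 0.2·0.3000 + 0.1·0.5500 + 0.2·0.1500; P(line X) ≈ 0.4138, P(line Y) ≈ 0.3793, P(line Z) ≈ 0.2069
After 'pass': normaliser = 0.2·0.4138 + 0.1·0.3793 + 0.2·0.2069; P(line X) ≈ 0.5106, P(line Y) ≈ 0.2340, P(line Z) ≈ 0.2553
After 'pass': normaliser = 0.2·0.5106 + 0.1·0.2340 + 0.2·0.2553; P(line X) ≈ 0.5783, P(line Y) ≈ 0.1325, P(line Z) ≈ 0.2892
After 'pass': normaliser = 0.2·0.5783 + 0.1·0.1325 + 0.2·0.2892; P(line X) ≈ 0.6194, P(line Y) ≈ 0.0710, P(line Z) ≈ 0.3097

0.3097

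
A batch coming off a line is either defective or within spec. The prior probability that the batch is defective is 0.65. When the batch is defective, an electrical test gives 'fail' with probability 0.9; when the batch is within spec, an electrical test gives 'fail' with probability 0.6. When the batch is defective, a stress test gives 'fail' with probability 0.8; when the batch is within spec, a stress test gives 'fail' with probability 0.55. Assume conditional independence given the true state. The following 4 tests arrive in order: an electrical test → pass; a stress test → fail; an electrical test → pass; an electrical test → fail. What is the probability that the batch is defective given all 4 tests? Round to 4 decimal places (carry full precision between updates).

0.2021

Each posterior becomes the prior for the next update.
After an electrical test='pass': P(defective) = 0.1·0.6500 / (0.1·0.6500 + 0.4·0.3500) ≈ 0.3171
After a stress test='fail': P(defective) = 0.8·0.3171 / (0.8·0.3171 + 0.55·0.6829) ≈ 0.4031
After an electrical test='pass': P(defective) = 0.1·0.4031 / (0.1·0.4031 + 0.4·0.5969) ≈ 0.1444
After an electrical test='fail': P(defective) = 0.9·0.1444 / (0.9·0.1444 + 0.6·0.8556) ≈ 0.2021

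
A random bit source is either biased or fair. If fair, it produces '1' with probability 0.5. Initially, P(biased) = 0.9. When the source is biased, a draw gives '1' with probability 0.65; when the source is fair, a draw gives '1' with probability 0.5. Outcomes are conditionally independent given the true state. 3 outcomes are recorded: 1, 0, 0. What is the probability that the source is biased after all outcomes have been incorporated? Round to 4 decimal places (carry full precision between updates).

0.8515

After '1': P(biased) = 0.65·0.9000 / (0.65·0.9000 + 0.5·0.1000) ≈ 0.9213
After '0': P(biased) = 0.35·0.9213 / (0.35·0.9213 + 0.5·0.0787) ≈ 0.8912
After '0': P(biased) = 0.35·0.8912 / (0.35·0.8912 + 0.5·0.1088) ≈ 0.8515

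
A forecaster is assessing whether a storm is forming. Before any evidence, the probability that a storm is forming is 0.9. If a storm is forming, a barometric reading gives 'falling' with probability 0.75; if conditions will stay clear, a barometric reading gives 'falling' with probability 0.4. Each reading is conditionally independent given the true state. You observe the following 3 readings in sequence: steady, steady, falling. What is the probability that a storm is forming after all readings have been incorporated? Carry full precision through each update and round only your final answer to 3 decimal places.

After 'steady': P(storm) = 0.25·0.9000 / (0.25·0.9000 + 0.6·0.1000) ≈ 0.7895
After 'steady': P(storm) = 0.25·0.7895 / (0.25·0.7895 + 0.6·0.2105) ≈ 0.6098
After 'falling': P(storm) = 0.75·0.6098 / (0.75·0.6098 + 0.4·0.3902) ≈ 0.7455

0.746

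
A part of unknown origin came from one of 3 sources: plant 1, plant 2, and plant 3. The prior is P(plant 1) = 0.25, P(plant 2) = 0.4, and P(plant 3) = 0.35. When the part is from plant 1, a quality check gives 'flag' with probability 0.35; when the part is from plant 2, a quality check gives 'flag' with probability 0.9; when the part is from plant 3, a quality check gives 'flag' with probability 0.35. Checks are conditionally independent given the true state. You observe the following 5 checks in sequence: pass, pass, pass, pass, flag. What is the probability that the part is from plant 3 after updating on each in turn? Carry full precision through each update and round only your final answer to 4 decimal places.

Each posterior becomes the prior for the next update.
After 'pass': normaliser = 0.65·0.2500 + 0.1·0.4000 + 0.65·0.3500; P(plant 1) ≈ 0.3779, P(plant 2) ≈ 0.0930, P(plant 3) ≈ 0.5291
After 'pass': normaliser = 0.65·0.3779 + 0.1·0.0930 + 0.65·0.5291; P(plant 1) ≈ 0.4102, P(plant 2) ≈ 0.0155, P(plant 3) ≈ 0.5743
After 'pass': normaliser = 0.65·0.4102 + 0.1·0.0155 + 0.65·0.5743; P(plant 1) ≈ 0.4157, P(plant 2) ≈ 0.0024, P(plant 3) ≈ 0.5819
After 'pass': normaliser = 0.65·0.4157 + 0.1·0.0024 + 0.65·0.5819; P(plant 1) ≈ 0.4165, P(plant 2) ≈ 0.0004, P(plant 3) ≈ 0.5831
After 'flag': normaliser = 0.35·0.4165 + 0.9·0.0004 + 0.35·0.5831; P(plant 1) ≈ 0.4163, P(plant 2) ≈ 0.0010, P(plant 3) ≈ 0.5828

0.5828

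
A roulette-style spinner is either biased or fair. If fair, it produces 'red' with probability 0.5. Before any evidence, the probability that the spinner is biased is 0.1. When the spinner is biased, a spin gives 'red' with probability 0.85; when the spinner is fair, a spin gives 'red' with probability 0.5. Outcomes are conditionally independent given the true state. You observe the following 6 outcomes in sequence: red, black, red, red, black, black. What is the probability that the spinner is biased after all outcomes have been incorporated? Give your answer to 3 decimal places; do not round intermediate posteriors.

Apply Bayes' rule sequentially, carrying P(biased) forward.
After 'red': P(biased) = 0.85·0.1000 / (0.85·0.1000 + 0.5·0.9000) ≈ 0.1589
After 'black': P(biased) = 0.15·0.1589 / (0.15·0.1589 + 0.5·0.8411) ≈ 0.0536
After 'red': P(biased) = 0.85·0.0536 / (0.85·0.0536 + 0.5·0.9464) ≈ 0.0879
After 'red': P(biased) = 0.85·0.0879 / (0.85·0.0879 + 0.5·0.9121) ≈ 0.1407
After 'black': P(biased) = 0.15·0.1407 / (0.15·0.1407 + 0.5·0.8593) ≈ 0.0468
After 'black': P(biased) = 0.15·0.0468 / (0.15·0.0468 + 0.5·0.9532) ≈ 0.0145

0.015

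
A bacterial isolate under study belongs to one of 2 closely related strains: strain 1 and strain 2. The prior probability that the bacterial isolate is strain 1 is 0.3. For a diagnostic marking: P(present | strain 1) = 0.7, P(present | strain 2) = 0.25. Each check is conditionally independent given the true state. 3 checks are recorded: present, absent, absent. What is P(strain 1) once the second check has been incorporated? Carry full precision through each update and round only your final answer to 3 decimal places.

0.324

After 'present': P(strain 1) = 0.7·0.3000 / (0.7·0.3000 + 0.25·0.7000) ≈ 0.5455
After 'absent': P(strain 1) = 0.3·0.5455 / (0.3·0.5455 + 0.75·0.4545) ≈ 0.3243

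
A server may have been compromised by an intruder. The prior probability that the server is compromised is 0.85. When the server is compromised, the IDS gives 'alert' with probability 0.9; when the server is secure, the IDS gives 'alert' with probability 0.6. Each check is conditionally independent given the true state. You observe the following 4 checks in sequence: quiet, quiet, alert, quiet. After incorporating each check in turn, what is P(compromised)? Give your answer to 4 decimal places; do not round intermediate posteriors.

0.1172

After 'quiet': P(compromised) = 0.1·0.8500 / (0.1·0.8500 + 0.4·0.1500) ≈ 0.5862
After 'quiet': P(compromised) = 0.1·0.5862 / (0.1·0.5862 + 0.4·0.4138) ≈ 0.2615
After 'alert': P(compromised) = 0.9·0.2615 / (0.9·0.2615 + 0.6·0.7385) ≈ 0.3469
After 'quiet': P(compromised) = 0.1·0.3469 / (0.1·0.3469 + 0.4·0.6531) ≈ 0.1172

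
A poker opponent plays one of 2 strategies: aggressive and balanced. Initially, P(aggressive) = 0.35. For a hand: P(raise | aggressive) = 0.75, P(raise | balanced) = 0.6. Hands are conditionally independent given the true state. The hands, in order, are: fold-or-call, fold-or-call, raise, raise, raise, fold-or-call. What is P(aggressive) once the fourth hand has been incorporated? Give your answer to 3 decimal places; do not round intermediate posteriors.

0.247

After 'fold-or-call': P(aggressive) = 0.25·0.3500 / (0.25·0.3500 + 0.4·0.6500) ≈ 0.2518
After 'fold-or-call': P(aggressive) = 0.25·0.2518 / (0.25·0.2518 + 0.4·0.7482) ≈ 0.1738
After 'raise': P(aggressive) = 0.75·0.1738 / (0.75·0.1738 + 0.6·0.8262) ≈ 0.2082
After 'raise': P(aggressive) = 0.75·0.2082 / (0.75·0.2082 + 0.6·0.7918) ≈ 0.2474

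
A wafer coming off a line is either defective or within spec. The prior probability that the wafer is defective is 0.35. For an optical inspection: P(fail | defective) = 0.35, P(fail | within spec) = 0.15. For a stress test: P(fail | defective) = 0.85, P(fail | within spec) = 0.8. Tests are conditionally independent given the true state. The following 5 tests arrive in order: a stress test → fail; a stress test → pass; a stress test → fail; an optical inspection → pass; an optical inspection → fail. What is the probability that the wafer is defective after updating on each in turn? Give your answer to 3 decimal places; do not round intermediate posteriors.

0.449

After a stress test='fail': P(defective) = 0.85·0.3500 / (0.85·0.3500 + 0.8·0.6500) ≈ 0.3639
After a stress test='pass': P(defective) = 0.15·0.3639 / (0.15·0.3639 + 0.2·0.6361) ≈ 0.3003
After a stress test='fail': P(defective) = 0.85·0.3003 / (0.85·0.3003 + 0.8·0.6997) ≈ 0.3131
After an optical inspection='pass': P(defective) = 0.65·0.3131 / (0.65·0.3131 + 0.85·0.6869) ≈ 0.2585
After an optical inspection='fail': P(defective) = 0.35·0.2585 / (0.35·0.2585 + 0.15·0.7415) ≈ 0.4486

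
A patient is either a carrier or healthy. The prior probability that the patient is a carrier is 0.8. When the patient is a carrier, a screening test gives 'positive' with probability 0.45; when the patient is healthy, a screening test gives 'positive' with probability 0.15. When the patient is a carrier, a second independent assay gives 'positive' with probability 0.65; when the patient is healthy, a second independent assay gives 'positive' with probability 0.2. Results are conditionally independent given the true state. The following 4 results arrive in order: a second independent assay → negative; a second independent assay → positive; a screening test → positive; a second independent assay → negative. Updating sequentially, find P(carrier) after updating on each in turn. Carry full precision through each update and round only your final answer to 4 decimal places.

Apply Bayes' rule sequentially, carrying P(carrier) forward.
After a second independent assay='negative': P(carrier) = 0.35·0.8000 / (0.35·0.8000 + 0.8·0.2000) ≈ 0.6364
After a second independent assay='positive': P(carrier) = 0.65·0.6364 / (0.65·0.6364 + 0.2·0.3636) ≈ 0.8505
After a screening test='positive': P(carrier) = 0.45·0.8505 / (0.45·0.8505 + 0.15·0.1495) ≈ 0.9446
After a second independent assay='negative': P(carrier) = 0.35·0.9446 / (0.35·0.9446 + 0.8·0.0554) ≈ 0.8819

0.8819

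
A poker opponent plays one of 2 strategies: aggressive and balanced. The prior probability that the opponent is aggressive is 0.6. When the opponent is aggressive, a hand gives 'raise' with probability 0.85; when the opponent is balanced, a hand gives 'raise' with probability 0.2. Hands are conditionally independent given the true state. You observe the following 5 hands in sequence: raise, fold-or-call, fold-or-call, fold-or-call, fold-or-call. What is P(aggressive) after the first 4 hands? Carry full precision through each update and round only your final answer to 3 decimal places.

After 'raise': P(aggressive) = 0.85·0.6000 / (0.85·0.6000 + 0.2·0.4000) ≈ 0.8644
After 'fold-or-call': P(aggressive) = 0.15·0.8644 / (0.15·0.8644 + 0.8·0.1356) ≈ 0.5445
After 'fold-or-call': P(aggressive) = 0.15·0.5445 / (0.15·0.5445 + 0.8·0.4555) ≈ 0.1831
After 'fold-or-call': P(aggressive) = 0.15·0.1831 / (0.15·0.1831 + 0.8·0.8169) ≈ 0.0403

0.040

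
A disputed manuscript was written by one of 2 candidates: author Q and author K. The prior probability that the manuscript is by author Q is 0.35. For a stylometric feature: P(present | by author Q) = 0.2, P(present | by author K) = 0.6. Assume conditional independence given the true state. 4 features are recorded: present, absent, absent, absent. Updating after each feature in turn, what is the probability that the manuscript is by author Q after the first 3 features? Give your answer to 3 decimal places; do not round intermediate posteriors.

0.418

After 'present': P(author Q) = 0.2·0.3500 / (0.2·0.3500 + 0.6·0.6500) ≈ 0.1522
After 'absent': P(author Q) = 0.8·0.1522 / (0.8·0.1522 + 0.4·0.8478) ≈ 0.2642
After 'absent': P(author Q) = 0.8·0.2642 / (0.8·0.2642 + 0.4·0.7358) ≈ 0.4179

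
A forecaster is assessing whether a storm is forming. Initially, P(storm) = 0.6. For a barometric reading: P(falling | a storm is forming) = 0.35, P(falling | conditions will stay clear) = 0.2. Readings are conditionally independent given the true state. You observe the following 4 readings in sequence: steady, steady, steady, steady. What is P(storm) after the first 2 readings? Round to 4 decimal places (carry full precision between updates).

0.4975

Apply Bayes' rule sequentially, carrying P(storm) forward.
After 'steady': P(storm) = 0.65·0.6000 / (0.65·0.6000 + 0.8·0.4000) ≈ 0.5493
After 'steady': P(storm) = 0.65·0.5493 / (0.65·0.5493 + 0.8·0.4507) ≈ 0.4975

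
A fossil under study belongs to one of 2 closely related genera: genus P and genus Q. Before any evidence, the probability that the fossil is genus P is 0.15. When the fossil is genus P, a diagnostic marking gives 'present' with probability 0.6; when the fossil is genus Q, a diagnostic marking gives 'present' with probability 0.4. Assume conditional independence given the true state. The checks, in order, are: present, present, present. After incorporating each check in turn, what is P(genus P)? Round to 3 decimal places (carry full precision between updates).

0.373

Apply Bayes' rule sequentially, carrying P(genus P) forward.
After 'present': P(genus P) = 0.6·0.1500 / (0.6·0.1500 + 0.4·0.8500) ≈ 0.2093
After 'present': P(genus P) = 0.6·0.2093 / (0.6·0.2093 + 0.4·0.7907) ≈ 0.2842
After 'present': P(genus P) = 0.6·0.2842 / (0.6·0.2842 + 0.4·0.7158) ≈ 0.3733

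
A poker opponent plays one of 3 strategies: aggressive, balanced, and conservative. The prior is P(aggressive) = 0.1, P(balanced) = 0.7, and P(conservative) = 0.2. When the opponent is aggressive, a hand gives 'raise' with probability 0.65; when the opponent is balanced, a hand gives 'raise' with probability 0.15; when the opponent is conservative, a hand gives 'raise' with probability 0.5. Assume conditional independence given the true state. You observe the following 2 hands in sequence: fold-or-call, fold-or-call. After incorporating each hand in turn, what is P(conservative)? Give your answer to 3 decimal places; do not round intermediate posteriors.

Each posterior becomes the prior for the next update.
After 'fold-or-call': normaliser = 0.35·0.1000 + 0.85·0.7000 + 0.5·0.2000; P(aggressive) ≈ 0.0479, P(balanced) ≈ 0.8151, P(conservative) ≈ 0.1370
After 'fold-or-call': normaliser = 0.35·0.0479 + 0.85·0.8151 + 0.5·0.1370; P(aggressive) ≈ 0.0216, P(balanced) ≈ 0.8904, P(conservative) ≈ 0.0880

0.088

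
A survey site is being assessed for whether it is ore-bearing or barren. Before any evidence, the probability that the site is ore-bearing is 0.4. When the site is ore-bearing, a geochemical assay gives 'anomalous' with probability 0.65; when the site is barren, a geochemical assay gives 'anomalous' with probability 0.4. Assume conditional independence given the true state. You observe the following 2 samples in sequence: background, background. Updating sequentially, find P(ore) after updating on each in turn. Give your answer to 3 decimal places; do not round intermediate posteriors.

0.185

Apply Bayes' rule sequentially, carrying P(ore) forward.
After 'background': P(ore) = 0.35·0.4000 / (0.35·0.4000 + 0.6·0.6000) ≈ 0.2800
After 'background': P(ore) = 0.35·0.2800 / (0.35·0.2800 + 0.6·0.7200) ≈ 0.1849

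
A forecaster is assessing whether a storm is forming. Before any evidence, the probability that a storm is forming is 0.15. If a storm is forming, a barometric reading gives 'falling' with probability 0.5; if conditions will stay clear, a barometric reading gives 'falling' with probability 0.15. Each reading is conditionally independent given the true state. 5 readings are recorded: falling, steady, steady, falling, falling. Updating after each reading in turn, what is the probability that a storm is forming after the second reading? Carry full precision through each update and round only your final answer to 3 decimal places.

Apply Bayes' rule sequentially, carrying P(storm) forward.
After 'falling': P(storm) = 0.5·0.1500 / (0.5·0.1500 + 0.15·0.8500) ≈ 0.3704
After 'steady': P(storm) = 0.5·0.3704 / (0.5·0.3704 + 0.85·0.6296) ≈ 0.2571

0.257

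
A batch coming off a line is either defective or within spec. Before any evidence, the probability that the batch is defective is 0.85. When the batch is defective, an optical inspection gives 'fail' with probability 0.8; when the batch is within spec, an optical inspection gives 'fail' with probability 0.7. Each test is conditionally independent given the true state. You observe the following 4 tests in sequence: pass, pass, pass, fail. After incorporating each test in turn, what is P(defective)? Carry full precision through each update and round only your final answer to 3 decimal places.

0.657

After 'pass': P(defective) = 0.2·0.8500 / (0.2·0.8500 + 0.3·0.1500) ≈ 0.7907
After 'pass': P(defective) = 0.2·0.7907 / (0.2·0.7907 + 0.3·0.2093) ≈ 0.7158
After 'pass': P(defective) = 0.2·0.7158 / (0.2·0.7158 + 0.3·0.2842) ≈ 0.6267
After 'fail': P(defective) = 0.8·0.6267 / (0.8·0.6267 + 0.7·0.3733) ≈ 0.6574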